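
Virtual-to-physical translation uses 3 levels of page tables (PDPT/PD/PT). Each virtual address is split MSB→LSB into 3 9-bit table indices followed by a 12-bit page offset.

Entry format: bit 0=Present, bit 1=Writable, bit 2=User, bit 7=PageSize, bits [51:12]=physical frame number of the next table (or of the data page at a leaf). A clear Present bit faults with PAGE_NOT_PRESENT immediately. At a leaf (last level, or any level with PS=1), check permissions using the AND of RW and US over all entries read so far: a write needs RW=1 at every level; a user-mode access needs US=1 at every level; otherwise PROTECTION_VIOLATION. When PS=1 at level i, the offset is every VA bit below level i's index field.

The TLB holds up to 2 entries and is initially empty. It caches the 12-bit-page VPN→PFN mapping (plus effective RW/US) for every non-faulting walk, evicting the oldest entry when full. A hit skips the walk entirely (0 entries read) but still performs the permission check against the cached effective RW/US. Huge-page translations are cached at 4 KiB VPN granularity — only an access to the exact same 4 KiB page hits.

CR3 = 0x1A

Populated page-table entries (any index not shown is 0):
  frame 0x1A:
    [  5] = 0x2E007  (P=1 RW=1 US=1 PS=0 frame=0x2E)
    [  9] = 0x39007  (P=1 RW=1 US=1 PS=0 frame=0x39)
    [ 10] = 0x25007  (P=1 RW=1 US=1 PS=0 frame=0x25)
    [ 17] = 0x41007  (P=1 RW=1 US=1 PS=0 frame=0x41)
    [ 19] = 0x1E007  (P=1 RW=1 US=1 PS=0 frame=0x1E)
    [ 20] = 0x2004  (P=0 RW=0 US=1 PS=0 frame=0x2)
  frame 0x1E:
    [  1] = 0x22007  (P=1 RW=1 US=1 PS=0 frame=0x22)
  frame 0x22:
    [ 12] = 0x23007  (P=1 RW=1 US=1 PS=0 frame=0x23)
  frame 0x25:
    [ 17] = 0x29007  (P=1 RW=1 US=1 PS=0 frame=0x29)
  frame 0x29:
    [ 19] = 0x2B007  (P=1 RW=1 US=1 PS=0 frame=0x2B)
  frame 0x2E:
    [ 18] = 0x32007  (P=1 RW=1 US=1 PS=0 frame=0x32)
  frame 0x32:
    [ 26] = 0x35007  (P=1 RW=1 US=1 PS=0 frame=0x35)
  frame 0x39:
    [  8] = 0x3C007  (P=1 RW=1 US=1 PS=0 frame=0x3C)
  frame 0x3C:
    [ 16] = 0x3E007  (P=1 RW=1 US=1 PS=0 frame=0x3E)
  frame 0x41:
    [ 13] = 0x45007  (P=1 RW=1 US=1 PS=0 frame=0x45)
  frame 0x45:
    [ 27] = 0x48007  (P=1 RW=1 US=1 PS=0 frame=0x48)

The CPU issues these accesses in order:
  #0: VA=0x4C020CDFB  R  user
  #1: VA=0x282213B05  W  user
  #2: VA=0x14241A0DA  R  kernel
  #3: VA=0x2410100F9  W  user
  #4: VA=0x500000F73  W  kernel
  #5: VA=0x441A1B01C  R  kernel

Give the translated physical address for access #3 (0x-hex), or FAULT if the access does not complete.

Trace:
#0 VA=0x4C020CDFB (r,user):
  L0: frame=0x1A idx=19 entry=0x1E007 [P=1 RW=1 US=1 PS=0]
  L1: frame=0x1E idx=1 entry=0x22007 [P=1 RW=1 US=1 PS=0]
  L2: frame=0x22 idx=12 entry=0x23007 [P=1 RW=1 US=1 PS=0]
  → PA=0x23DFB  (3 entries read)
#1 VA=0x282213B05 (w,user):
  L0: frame=0x1A idx=10 entry=0x25007 [P=1 RW=1 US=1 PS=0]
  L1: frame=0x25 idx=17 entry=0x29007 [P=1 RW=1 US=1 PS=0]
  L2: frame=0x29 idx=19 entry=0x2B007 [P=1 RW=1 US=1 PS=0]
  → PA=0x2BB05  (3 entries read)
#2 VA=0x14241A0DA (r,kernel):
  L0: frame=0x1A idx=5 entry=0x2E007 [P=1 RW=1 US=1 PS=0]
  L1: frame=0x2E idx=18 entry=0x32007 [P=1 RW=1 US=1 PS=0]
  L2: frame=0x32 idx=26 entry=0x35007 [P=1 RW=1 US=1 PS=0]
  → PA=0x350DA  (3 entries read)
#3 VA=0x2410100F9 (w,user):
  L0: frame=0x1A idx=9 entry=0x39007 [P=1 RW=1 US=1 PS=0]
  L1: frame=0x39 idx=8 entry=0x3C007 [P=1 RW=1 US=1 PS=0]
  L2: frame=0x3C idx=16 entry=0x3E007 [P=1 RW=1 US=1 PS=0]
  → PA=0x3E0F9  (3 entries read)
#4 VA=0x500000F73 (w,kernel):
  L0: frame=0x1A idx=20 entry=0x2004 [P=0 RW=0 US=1 PS=0]
  → PAGE_NOT_PRESENT  (1 entries read)
#5 VA=0x441A1B01C (r,kernel):
  L0: frame=0x1A idx=17 entry=0x41007 [P=1 RW=1 US=1 PS=0]
  L1: frame=0x41 idx=13 entry=0x45007 [P=1 RW=1 US=1 PS=0]
  L2: frame=0x45 idx=27 entry=0x48007 [P=1 RW=1 US=1 PS=0]
  → PA=0x4801C  (3 entries read)

Access #3 PA: 0x3E0F9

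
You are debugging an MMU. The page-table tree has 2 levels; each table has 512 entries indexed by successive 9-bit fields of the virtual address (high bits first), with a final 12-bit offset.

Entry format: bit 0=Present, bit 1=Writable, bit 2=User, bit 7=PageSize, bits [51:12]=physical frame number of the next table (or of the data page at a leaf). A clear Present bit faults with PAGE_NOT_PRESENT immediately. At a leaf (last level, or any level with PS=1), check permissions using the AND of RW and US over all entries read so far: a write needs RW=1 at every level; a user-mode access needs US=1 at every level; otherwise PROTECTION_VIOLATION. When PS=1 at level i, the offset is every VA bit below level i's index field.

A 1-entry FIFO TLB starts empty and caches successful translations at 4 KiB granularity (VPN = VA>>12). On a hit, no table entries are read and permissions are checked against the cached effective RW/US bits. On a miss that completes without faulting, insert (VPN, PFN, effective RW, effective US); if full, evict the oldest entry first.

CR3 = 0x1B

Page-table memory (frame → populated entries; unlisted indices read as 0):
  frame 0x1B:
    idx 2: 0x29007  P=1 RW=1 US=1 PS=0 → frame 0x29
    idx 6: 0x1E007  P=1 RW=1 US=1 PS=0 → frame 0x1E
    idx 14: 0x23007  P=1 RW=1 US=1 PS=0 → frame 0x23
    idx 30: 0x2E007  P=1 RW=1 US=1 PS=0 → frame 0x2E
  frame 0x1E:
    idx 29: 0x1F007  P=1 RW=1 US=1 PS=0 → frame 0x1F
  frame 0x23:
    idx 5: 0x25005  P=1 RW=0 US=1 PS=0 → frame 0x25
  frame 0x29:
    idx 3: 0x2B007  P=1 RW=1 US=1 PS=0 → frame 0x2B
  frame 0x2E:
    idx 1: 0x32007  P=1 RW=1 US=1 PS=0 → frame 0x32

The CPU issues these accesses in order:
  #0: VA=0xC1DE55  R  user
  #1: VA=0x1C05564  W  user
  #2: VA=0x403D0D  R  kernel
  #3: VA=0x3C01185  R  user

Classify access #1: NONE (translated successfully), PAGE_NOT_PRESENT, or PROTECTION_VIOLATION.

Per-access translation:
#0 VA=0xC1DE55 (r,user):
  lvl0: tbl 0x1B, slot 6 ⇒ 0x1E007 (P1/RW1/US1/PS0)
  lvl1: tbl 0x1E, slot 29 ⇒ 0x1F007 (P1/RW1/US1/PS0)
  ⇒ phys 0x1FE55  [2 reads]
#1 VA=0x1C05564 (w,user):
  lvl0: tbl 0x1B, slot 14 ⇒ 0x23007 (P1/RW1/US1/PS0)
  lvl1: tbl 0x23, slot 5 ⇒ 0x25005 (P1/RW0/US1/PS0)
  → PROTECTION_VIOLATION  (2 entries read)
#2 VA=0x403D0D (r,kernel):
  lvl0: tbl 0x1B, slot 2 ⇒ 0x29007 (P1/RW1/US1/PS0)
  lvl1: tbl 0x29, slot 3 ⇒ 0x2B007 (P1/RW1/US1/PS0)
  ⇒ phys 0x2BD0D  [2 reads]
#3 VA=0x3C01185 (r,user):
  lvl0: tbl 0x1B, slot 30 ⇒ 0x2E007 (P1/RW1/US1/PS0)
  lvl1: tbl 0x2E, slot 1 ⇒ 0x32007 (P1/RW1/US1/PS0)
  ⇒ phys 0x32185  [2 reads]

Access #1 fault: PROTECTION_VIOLATION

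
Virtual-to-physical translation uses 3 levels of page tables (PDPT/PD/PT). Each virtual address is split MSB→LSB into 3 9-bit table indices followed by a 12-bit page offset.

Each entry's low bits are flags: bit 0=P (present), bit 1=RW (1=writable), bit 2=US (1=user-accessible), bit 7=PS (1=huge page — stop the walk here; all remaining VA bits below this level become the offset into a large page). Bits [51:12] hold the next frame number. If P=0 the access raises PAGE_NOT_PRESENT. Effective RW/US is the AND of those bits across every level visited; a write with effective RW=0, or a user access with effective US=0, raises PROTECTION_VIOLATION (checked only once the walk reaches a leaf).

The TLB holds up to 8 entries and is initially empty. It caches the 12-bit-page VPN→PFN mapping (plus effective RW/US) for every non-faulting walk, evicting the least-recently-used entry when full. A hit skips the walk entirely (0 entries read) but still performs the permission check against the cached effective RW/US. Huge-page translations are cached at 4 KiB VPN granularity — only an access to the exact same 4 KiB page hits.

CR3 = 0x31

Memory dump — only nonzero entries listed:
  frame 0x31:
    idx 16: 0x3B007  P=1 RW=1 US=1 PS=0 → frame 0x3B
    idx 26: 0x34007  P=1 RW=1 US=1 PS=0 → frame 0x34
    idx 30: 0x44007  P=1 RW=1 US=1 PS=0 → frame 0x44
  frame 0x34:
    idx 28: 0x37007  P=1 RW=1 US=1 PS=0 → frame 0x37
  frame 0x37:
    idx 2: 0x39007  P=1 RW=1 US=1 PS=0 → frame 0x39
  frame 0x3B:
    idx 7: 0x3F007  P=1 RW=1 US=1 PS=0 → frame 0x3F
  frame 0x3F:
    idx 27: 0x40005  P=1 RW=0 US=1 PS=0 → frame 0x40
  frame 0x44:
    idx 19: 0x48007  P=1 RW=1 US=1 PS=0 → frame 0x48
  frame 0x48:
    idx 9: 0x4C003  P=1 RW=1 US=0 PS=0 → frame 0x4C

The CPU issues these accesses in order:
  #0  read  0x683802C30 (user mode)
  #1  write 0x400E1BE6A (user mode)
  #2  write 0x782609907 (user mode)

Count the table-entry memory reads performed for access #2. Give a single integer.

Trace:
#0 VA=0x683802C30 (r,user):
  [0] read 0x31 idx=26: raw=0x34007 flags P=1 W=1 U=1 S=0
  [1] read 0x34 idx=28: raw=0x37007 flags P=1 W=1 U=1 S=0
  [2] read 0x37 idx=2: raw=0x39007 flags P=1 W=1 U=1 S=0
  ✓ 0x39C30  — 3 lookups
#1 VA=0x400E1BE6A (w,user):
  [0] read 0x31 idx=16: raw=0x3B007 flags P=1 W=1 U=1 S=0
  [1] read 0x3B idx=7: raw=0x3F007 flags P=1 W=1 U=1 S=0
  [2] read 0x3F idx=27: raw=0x40005 flags P=1 W=0 U=1 S=0
  ⇒ fault: PROTECTION_VIOLATION  — 3 lookups
#2 VA=0x782609907 (w,user):
  [0] read 0x31 idx=30: raw=0x44007 flags P=1 W=1 U=1 S=0
  [1] read 0x44 idx=19: raw=0x48007 flags P=1 W=1 U=1 S=0
  [2] read 0x48 idx=9: raw=0x4C003 flags P=1 W=1 U=0 S=0
  ⇒ fault: PROTECTION_VIOLATION  — 3 lookups

Entries read for #2: 3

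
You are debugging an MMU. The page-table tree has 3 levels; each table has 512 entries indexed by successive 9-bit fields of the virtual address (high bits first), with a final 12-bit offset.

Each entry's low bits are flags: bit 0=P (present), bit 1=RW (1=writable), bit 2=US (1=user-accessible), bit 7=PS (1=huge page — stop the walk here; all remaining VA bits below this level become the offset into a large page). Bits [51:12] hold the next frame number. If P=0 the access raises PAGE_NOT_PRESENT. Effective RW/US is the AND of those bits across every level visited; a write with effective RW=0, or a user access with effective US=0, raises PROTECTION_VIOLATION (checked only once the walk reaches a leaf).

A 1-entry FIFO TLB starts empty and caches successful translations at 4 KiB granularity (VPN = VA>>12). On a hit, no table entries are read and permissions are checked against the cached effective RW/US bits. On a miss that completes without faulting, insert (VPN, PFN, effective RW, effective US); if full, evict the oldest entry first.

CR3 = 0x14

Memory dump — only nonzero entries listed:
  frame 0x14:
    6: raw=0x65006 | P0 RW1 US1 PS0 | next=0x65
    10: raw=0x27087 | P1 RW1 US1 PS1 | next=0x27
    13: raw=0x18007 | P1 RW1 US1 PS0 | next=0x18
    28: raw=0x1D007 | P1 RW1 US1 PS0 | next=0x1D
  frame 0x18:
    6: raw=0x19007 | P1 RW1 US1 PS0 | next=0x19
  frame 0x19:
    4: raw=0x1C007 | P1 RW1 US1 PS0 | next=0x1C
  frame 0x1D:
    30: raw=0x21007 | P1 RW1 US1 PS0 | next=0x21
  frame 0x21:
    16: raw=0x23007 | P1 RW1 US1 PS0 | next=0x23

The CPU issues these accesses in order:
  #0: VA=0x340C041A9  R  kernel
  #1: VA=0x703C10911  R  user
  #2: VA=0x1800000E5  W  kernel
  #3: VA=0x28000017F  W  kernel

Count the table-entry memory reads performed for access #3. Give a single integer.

Walk each access:
#0 VA=0x340C041A9 (r,kernel):
  lvl0: tbl 0x14, slot 13 ⇒ 0x18007 (P1/RW1/US1/PS0)
  lvl1: tbl 0x18, slot 6 ⇒ 0x19007 (P1/RW1/US1/PS0)
  lvl2: tbl 0x19, slot 4 ⇒ 0x1C007 (P1/RW1/US1/PS0)
  → PA=0x1C1A9  (3 entries read)
#1 VA=0x703C10911 (r,user):
  lvl0: tbl 0x14, slot 28 ⇒ 0x1D007 (P1/RW1/US1/PS0)
  lvl1: tbl 0x1D, slot 30 ⇒ 0x21007 (P1/RW1/US1/PS0)
  lvl2: tbl 0x21, slot 16 ⇒ 0x23007 (P1/RW1/US1/PS0)
  → PA=0x23911  (3 entries read)
#2 VA=0x1800000E5 (w,kernel):
  lvl0: tbl 0x14, slot 6 ⇒ 0x65006 (P0/RW1/US1/PS0)
  ⇒ fault: PAGE_NOT_PRESENT  — 1 lookups
#3 VA=0x28000017F (w,kernel):
  lvl0: tbl 0x14, slot 10 ⇒ 0x27087 (P1/RW1/US1/PS1)
  → PA=0x2717F (huge @L0)  (1 entries read)

Entries read for #3: 1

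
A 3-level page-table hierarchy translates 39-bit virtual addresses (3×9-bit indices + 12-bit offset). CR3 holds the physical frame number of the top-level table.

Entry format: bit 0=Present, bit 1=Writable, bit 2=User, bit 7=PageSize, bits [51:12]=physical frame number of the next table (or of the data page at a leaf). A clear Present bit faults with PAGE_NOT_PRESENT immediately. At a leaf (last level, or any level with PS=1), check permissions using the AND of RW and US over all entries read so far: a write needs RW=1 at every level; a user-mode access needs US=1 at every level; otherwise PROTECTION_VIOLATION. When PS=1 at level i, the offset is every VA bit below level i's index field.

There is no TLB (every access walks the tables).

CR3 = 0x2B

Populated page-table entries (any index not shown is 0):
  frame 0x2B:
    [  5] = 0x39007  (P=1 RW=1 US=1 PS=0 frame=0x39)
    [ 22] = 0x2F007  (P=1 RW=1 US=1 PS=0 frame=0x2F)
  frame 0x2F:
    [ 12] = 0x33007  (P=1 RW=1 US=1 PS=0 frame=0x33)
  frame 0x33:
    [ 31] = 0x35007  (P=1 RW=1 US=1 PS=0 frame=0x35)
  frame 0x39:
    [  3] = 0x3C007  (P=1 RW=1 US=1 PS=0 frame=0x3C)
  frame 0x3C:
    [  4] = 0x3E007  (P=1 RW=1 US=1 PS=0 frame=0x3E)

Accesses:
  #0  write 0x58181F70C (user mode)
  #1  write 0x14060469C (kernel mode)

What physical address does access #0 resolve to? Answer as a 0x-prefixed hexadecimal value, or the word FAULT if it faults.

Per-access translation:
#0 VA=0x58181F70C (w,user):
  [0] read 0x2B idx=22: raw=0x2F007 flags P=1 W=1 U=1 S=0
  [1] read 0x2F idx=12: raw=0x33007 flags P=1 W=1 U=1 S=0
  [2] read 0x33 idx=31: raw=0x35007 flags P=1 W=1 U=1 S=0
  → PA=0x3570C  (3 entries read)
#1 VA=0x14060469C (w,kernel):
  [0] read 0x2B idx=5: raw=0x39007 flags P=1 W=1 U=1 S=0
  [1] read 0x39 idx=3: raw=0x3C007 flags P=1 W=1 U=1 S=0
  [2] read 0x3C idx=4: raw=0x3E007 flags P=1 W=1 U=1 S=0
  → PA=0x3E69C  (3 entries read)

Access #0 PA: 0x3570C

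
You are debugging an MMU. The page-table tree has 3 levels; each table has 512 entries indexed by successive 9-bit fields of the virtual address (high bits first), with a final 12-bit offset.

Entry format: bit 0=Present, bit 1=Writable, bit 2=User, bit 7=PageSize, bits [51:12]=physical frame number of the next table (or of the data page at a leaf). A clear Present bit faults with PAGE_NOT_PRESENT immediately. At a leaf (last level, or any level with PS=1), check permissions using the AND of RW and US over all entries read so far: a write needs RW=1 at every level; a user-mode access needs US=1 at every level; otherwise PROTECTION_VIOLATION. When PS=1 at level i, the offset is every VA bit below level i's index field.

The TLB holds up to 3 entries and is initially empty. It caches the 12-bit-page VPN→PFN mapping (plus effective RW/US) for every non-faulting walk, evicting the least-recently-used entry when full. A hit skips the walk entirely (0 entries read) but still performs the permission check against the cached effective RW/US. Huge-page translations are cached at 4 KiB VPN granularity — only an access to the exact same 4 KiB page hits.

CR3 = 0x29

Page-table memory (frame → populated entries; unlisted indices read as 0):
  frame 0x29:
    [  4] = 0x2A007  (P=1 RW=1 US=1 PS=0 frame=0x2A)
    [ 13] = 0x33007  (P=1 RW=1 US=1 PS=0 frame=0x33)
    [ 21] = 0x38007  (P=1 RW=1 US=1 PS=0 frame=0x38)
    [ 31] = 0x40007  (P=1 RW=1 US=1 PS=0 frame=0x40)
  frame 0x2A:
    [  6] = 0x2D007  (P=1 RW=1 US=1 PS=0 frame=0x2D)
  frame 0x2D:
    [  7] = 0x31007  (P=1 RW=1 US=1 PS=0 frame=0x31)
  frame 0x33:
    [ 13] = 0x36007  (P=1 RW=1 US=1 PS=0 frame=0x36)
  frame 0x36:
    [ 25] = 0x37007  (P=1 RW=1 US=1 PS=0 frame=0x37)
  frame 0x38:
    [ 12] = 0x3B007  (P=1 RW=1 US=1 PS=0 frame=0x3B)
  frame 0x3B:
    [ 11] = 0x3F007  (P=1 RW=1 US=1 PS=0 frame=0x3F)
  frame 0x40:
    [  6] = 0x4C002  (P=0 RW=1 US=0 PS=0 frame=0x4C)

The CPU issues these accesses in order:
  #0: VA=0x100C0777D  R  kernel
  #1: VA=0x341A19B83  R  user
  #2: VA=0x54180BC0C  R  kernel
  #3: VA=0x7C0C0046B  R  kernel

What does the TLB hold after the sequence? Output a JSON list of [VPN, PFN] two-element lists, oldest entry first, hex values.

Walk each access:
#0 VA=0x100C0777D (r,kernel):
  lvl0: tbl 0x29, slot 4 ⇒ 0x2A007 (P1/RW1/US1/PS0)
  lvl1: tbl 0x2A, slot 6 ⇒ 0x2D007 (P1/RW1/US1/PS0)
  lvl2: tbl 0x2D, slot 7 ⇒ 0x31007 (P1/RW1/US1/PS0)
  → PA=0x3177D  (3 entries read)
#1 VA=0x341A19B83 (r,user):
  lvl0: tbl 0x29, slot 13 ⇒ 0x33007 (P1/RW1/US1/PS0)
  lvl1: tbl 0x33, slot 13 ⇒ 0x36007 (P1/RW1/US1/PS0)
  lvl2: tbl 0x36, slot 25 ⇒ 0x37007 (P1/RW1/US1/PS0)
  → PA=0x37B83  (3 entries read)
#2 VA=0x54180BC0C (r,kernel):
  lvl0: tbl 0x29, slot 21 ⇒ 0x38007 (P1/RW1/US1/PS0)
  lvl1: tbl 0x38, slot 12 ⇒ 0x3B007 (P1/RW1/US1/PS0)
  lvl2: tbl 0x3B, slot 11 ⇒ 0x3F007 (P1/RW1/US1/PS0)
  → PA=0x3FC0C  (3 entries read)
#3 VA=0x7C0C0046B (r,kernel):
  lvl0: tbl 0x29, slot 31 ⇒ 0x40007 (P1/RW1/US1/PS0)
  lvl1: tbl 0x40, slot 6 ⇒ 0x4C002 (P0/RW1/US0/PS0)
  → PAGE_NOT_PRESENT  (2 entries read)

TLB: [["0x100C07", "0x31"], ["0x341A19", "0x37"], ["0x54180B", "0x3F"]]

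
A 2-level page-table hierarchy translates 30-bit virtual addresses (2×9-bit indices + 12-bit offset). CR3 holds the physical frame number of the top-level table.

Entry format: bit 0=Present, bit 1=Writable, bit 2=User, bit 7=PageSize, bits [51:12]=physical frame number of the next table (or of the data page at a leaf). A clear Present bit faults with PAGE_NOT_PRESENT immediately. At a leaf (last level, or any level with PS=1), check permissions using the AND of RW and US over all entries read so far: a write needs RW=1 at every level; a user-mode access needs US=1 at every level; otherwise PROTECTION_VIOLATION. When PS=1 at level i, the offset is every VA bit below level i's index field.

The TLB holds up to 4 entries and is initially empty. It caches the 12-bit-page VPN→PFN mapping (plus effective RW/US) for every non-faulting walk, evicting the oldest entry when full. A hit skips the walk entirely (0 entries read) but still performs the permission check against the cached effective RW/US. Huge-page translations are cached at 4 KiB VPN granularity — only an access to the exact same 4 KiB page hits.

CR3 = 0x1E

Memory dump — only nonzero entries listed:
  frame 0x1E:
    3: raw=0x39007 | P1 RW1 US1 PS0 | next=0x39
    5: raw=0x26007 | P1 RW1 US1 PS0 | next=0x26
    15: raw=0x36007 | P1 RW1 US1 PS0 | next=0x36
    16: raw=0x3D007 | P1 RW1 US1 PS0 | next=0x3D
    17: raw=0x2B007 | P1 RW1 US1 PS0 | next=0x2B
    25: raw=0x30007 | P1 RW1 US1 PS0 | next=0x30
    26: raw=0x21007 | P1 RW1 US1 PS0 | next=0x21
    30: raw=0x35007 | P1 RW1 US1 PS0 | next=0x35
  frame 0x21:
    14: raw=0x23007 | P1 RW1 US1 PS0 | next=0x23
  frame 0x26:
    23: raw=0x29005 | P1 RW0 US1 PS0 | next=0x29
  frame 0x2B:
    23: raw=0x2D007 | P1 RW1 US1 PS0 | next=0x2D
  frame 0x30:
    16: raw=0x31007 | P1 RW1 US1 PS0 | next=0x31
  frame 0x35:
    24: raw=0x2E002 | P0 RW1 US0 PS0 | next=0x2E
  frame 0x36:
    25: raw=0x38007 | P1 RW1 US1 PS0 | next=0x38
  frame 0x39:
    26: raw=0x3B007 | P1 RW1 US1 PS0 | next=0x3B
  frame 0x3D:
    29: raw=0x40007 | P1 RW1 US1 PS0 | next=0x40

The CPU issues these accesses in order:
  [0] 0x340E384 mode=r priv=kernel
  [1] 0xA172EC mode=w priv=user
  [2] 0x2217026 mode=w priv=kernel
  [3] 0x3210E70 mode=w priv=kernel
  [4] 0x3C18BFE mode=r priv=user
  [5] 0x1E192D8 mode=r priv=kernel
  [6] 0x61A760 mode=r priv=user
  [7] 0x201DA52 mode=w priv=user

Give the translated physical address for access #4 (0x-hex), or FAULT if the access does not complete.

Walk each access:
#0 VA=0x340E384 (r,kernel):
  L0: frame=0x1E idx=26 entry=0x21007 [P=1 RW=1 US=1 PS=0]
  L1: frame=0x21 idx=14 entry=0x23007 [P=1 RW=1 US=1 PS=0]
  ✓ 0x23384  — 2 lookups
#1 VA=0xA172EC (w,user):
  L0: frame=0x1E idx=5 entry=0x26007 [P=1 RW=1 US=1 PS=0]
  L1: frame=0x26 idx=23 entry=0x29005 [P=1 RW=0 US=1 PS=0]
  ⇒ fault: PROTECTION_VIOLATION  — 2 lookups
#2 VA=0x2217026 (w,kernel):
  L0: frame=0x1E idx=17 entry=0x2B007 [P=1 RW=1 US=1 PS=0]
  L1: frame=0x2B idx=23 entry=0x2D007 [P=1 RW=1 US=1 PS=0]
  ✓ 0x2D026  — 2 lookups
#3 VA=0x3210E70 (w,kernel):
  L0: frame=0x1E idx=25 entry=0x30007 [P=1 RW=1 US=1 PS=0]
  L1: frame=0x30 idx=16 entry=0x31007 [P=1 RW=1 US=1 PS=0]
  ✓ 0x31E70  — 2 lookups
#4 VA=0x3C18BFE (r,user):
  L0: frame=0x1E idx=30 entry=0x35007 [P=1 RW=1 US=1 PS=0]
  L1: frame=0x35 idx=24 entry=0x2E002 [P=0 RW=1 US=0 PS=0]
  ⇒ fault: PAGE_NOT_PRESENT  — 2 lookups
#5 VA=0x1E192D8 (r,kernel):
  L0: frame=0x1E idx=15 entry=0x36007 [P=1 RW=1 US=1 PS=0]
  L1: frame=0x36 idx=25 entry=0x38007 [P=1 RW=1 US=1 PS=0]
  ✓ 0x382D8  — 2 lookups
#6 VA=0x61A760 (r,user):
  L0: frame=0x1E idx=3 entry=0x39007 [P=1 RW=1 US=1 PS=0]
  L1: frame=0x39 idx=26 entry=0x3B007 [P=1 RW=1 US=1 PS=0]
  ✓ 0x3B760  — 2 lookups
#7 VA=0x201DA52 (w,user):
  L0: frame=0x1E idx=16 entry=0x3D007 [P=1 RW=1 US=1 PS=0]
  L1: frame=0x3D idx=29 entry=0x40007 [P=1 RW=1 US=1 PS=0]
  ✓ 0x40A52  — 2 lookups

Access #4 PA: FAULT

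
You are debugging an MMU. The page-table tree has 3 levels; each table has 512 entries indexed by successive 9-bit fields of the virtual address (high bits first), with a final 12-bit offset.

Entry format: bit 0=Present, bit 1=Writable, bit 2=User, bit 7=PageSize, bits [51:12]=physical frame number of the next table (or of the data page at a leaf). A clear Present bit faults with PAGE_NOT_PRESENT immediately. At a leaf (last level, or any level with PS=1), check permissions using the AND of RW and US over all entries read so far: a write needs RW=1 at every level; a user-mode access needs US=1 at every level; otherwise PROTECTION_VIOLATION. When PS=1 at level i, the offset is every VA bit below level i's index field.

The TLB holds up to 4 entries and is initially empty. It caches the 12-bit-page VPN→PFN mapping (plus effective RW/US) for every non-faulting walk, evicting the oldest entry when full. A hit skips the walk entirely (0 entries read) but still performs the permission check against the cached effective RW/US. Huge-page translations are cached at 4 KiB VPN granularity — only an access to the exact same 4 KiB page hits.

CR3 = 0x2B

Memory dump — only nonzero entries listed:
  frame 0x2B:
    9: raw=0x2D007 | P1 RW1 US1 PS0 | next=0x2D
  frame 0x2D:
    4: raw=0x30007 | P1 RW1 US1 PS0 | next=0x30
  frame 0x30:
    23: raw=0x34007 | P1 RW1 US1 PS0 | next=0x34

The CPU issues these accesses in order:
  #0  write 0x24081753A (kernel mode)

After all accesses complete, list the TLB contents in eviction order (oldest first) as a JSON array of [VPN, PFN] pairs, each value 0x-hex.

Per-access translation:
#0 VA=0x24081753A (w,kernel):
  L0: frame=0x2B idx=9 entry=0x2D007 [P=1 RW=1 US=1 PS=0]
  L1: frame=0x2D idx=4 entry=0x30007 [P=1 RW=1 US=1 PS=0]
  L2: frame=0x30 idx=23 entry=0x34007 [P=1 RW=1 US=1 PS=0]
  → PA=0x3453A  (3 entries read)

TLB: [["0x240817", "0x34"]]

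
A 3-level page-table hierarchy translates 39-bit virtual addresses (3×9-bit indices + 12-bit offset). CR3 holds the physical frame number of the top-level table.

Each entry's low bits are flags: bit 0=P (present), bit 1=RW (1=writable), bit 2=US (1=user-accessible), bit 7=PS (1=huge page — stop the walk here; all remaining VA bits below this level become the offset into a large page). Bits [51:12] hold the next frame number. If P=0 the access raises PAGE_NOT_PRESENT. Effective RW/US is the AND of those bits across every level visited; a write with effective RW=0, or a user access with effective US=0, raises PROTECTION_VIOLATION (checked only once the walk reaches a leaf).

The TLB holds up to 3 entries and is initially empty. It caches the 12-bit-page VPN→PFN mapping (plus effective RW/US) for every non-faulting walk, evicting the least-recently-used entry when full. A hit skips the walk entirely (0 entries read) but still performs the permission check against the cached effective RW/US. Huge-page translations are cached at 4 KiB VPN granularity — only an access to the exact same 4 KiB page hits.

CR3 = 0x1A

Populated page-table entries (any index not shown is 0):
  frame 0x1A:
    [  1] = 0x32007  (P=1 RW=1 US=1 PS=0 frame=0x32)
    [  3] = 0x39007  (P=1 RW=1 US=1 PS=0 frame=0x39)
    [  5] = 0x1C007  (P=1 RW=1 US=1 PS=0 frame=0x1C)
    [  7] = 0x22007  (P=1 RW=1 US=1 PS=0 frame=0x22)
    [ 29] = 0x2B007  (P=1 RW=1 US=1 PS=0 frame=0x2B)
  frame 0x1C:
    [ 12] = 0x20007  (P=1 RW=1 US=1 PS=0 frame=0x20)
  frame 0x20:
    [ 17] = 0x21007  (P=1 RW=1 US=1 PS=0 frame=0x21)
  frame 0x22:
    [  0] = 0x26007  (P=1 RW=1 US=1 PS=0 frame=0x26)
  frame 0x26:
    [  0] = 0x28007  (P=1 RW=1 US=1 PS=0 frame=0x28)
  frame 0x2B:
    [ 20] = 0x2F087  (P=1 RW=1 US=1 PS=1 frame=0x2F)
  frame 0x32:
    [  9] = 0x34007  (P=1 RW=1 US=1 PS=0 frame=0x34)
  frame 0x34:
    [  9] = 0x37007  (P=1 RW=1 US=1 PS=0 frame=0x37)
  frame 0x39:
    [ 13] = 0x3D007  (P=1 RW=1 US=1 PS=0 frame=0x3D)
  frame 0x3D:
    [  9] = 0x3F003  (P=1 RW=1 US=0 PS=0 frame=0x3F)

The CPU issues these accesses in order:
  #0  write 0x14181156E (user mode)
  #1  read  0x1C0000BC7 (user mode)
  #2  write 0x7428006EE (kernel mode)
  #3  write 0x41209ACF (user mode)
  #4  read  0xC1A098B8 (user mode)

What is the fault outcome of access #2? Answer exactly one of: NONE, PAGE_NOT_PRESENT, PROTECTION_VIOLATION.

Trace:
#0 VA=0x14181156E (w,user):
  [0] read 0x1A idx=5: raw=0x1C007 flags P=1 W=1 U=1 S=0
  [1] read 0x1C idx=12: raw=0x20007 flags P=1 W=1 U=1 S=0
  [2] read 0x20 idx=17: raw=0x21007 flags P=1 W=1 U=1 S=0
  → PA=0x2156E  (3 entries read)
#1 VA=0x1C0000BC7 (r,user):
  [0] read 0x1A idx=7: raw=0x22007 flags P=1 W=1 U=1 S=0
  [1] read 0x22 idx=0: raw=0x26007 flags P=1 W=1 U=1 S=0
  [2] read 0x26 idx=0: raw=0x28007 flags P=1 W=1 U=1 S=0
  → PA=0x28BC7  (3 entries read)
#2 VA=0x7428006EE (w,kernel):
  [0] read 0x1A idx=29: raw=0x2B007 flags P=1 W=1 U=1 S=0
  [1] read 0x2B idx=20: raw=0x2F087 flags P=1 W=1 U=1 S=1
  → PA=0x2F6EE (huge @L1)  (2 entries read)
#3 VA=0x41209ACF (w,user):
  [0] read 0x1A idx=1: raw=0x32007 flags P=1 W=1 U=1 S=0
  [1] read 0x32 idx=9: raw=0x34007 flags P=1 W=1 U=1 S=0
  [2] read 0x34 idx=9: raw=0x37007 flags P=1 W=1 U=1 S=0
  → PA=0x37ACF  (3 entries read)
#4 VA=0xC1A098B8 (r,user):
  [0] read 0x1A idx=3: raw=0x39007 flags P=1 W=1 U=1 S=0
  [1] read 0x39 idx=13: raw=0x3D007 flags P=1 W=1 U=1 S=0
  [2] read 0x3D idx=9: raw=0x3F003 flags P=1 W=1 U=0 S=0
  ✗ PROTECTION_VIOLATION  [3 reads]

Access #2 fault: NONE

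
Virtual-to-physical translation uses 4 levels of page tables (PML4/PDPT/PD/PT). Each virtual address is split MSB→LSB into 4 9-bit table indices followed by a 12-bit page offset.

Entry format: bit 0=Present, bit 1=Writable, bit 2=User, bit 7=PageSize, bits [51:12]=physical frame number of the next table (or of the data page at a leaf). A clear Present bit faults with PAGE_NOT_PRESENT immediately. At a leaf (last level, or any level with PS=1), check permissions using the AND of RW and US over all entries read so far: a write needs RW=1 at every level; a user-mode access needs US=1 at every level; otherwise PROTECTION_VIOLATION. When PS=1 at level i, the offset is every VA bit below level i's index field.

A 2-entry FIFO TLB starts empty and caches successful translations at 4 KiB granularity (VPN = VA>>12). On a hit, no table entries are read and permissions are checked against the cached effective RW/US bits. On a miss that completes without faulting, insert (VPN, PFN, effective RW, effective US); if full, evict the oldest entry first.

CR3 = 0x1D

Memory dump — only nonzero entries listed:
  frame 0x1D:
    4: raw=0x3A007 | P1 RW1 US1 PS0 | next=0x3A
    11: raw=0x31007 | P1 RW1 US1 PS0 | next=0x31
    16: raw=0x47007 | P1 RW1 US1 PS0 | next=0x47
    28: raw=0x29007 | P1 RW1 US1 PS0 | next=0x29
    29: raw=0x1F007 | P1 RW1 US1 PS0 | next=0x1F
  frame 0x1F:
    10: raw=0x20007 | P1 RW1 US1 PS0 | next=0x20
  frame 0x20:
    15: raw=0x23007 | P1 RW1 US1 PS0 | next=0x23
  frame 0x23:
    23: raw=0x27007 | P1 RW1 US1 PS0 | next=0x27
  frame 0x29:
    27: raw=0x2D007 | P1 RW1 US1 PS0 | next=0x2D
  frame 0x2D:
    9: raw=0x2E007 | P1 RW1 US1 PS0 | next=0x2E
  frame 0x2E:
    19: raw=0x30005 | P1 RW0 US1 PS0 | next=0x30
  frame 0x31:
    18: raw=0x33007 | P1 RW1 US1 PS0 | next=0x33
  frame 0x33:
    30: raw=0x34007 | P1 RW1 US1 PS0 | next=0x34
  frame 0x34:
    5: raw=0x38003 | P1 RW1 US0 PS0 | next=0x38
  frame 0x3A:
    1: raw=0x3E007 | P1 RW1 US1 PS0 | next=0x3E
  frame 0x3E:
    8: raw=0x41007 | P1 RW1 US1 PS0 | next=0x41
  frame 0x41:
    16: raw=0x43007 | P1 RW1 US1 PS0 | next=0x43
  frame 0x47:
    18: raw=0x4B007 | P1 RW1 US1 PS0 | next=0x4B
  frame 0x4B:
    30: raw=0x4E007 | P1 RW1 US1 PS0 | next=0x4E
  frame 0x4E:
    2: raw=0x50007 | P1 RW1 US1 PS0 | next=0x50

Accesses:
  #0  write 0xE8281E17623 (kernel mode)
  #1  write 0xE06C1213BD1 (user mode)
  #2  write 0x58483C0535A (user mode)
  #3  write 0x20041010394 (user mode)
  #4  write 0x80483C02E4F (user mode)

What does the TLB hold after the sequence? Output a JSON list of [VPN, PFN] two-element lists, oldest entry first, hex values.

Walk each access:
#0 VA=0xE8281E17623 (w,kernel):
  lvl0: tbl 0x1D, slot 29 ⇒ 0x1F007 (P1/RW1/US1/PS0)
  lvl1: tbl 0x1F, slot 10 ⇒ 0x20007 (P1/RW1/US1/PS0)
  lvl2: tbl 0x20, slot 15 ⇒ 0x23007 (P1/RW1/US1/PS0)
  lvl3: tbl 0x23, slot 23 ⇒ 0x27007 (P1/RW1/US1/PS0)
  ✓ 0x27623  — 4 lookups
#1 VA=0xE06C1213BD1 (w,user):
  lvl0: tbl 0x1D, slot 28 ⇒ 0x29007 (P1/RW1/US1/PS0)
  lvl1: tbl 0x29, slot 27 ⇒ 0x2D007 (P1/RW1/US1/PS0)
  lvl2: tbl 0x2D, slot 9 ⇒ 0x2E007 (P1/RW1/US1/PS0)
  lvl3: tbl 0x2E, slot 19 ⇒ 0x30005 (P1/RW0/US1/PS0)
  → PROTECTION_VIOLATION  (4 entries read)
#2 VA=0x58483C0535A (w,user):
  lvl0: tbl 0x1D, slot 11 ⇒ 0x31007 (P1/RW1/US1/PS0)
  lvl1: tbl 0x31, slot 18 ⇒ 0x33007 (P1/RW1/US1/PS0)
  lvl2: tbl 0x33, slot 30 ⇒ 0x34007 (P1/RW1/US1/PS0)
  lvl3: tbl 0x34, slot 5 ⇒ 0x38003 (P1/RW1/US0/PS0)
  → PROTECTION_VIOLATION  (4 entries read)
#3 VA=0x20041010394 (w,user):
  lvl0: tbl 0x1D, slot 4 ⇒ 0x3A007 (P1/RW1/US1/PS0)
  lvl1: tbl 0x3A, slot 1 ⇒ 0x3E007 (P1/RW1/US1/PS0)
  lvl2: tbl 0x3E, slot 8 ⇒ 0x41007 (P1/RW1/US1/PS0)
  lvl3: tbl 0x41, slot 16 ⇒ 0x43007 (P1/RW1/US1/PS0)
  ✓ 0x43394  — 4 lookups
#4 VA=0x80483C02E4F (w,user):
  lvl0: tbl 0x1D, slot 16 ⇒ 0x47007 (P1/RW1/US1/PS0)
  lvl1: tbl 0x47, slot 18 ⇒ 0x4B007 (P1/RW1/US1/PS0)
  lvl2: tbl 0x4B, slot 30 ⇒ 0x4E007 (P1/RW1/US1/PS0)
  lvl3: tbl 0x4E, slot 2 ⇒ 0x50007 (P1/RW1/US1/PS0)
  ✓ 0x50E4F  — 4 lookups

TLB: [["0x20041010", "0x43"], ["0x80483C02", "0x50"]]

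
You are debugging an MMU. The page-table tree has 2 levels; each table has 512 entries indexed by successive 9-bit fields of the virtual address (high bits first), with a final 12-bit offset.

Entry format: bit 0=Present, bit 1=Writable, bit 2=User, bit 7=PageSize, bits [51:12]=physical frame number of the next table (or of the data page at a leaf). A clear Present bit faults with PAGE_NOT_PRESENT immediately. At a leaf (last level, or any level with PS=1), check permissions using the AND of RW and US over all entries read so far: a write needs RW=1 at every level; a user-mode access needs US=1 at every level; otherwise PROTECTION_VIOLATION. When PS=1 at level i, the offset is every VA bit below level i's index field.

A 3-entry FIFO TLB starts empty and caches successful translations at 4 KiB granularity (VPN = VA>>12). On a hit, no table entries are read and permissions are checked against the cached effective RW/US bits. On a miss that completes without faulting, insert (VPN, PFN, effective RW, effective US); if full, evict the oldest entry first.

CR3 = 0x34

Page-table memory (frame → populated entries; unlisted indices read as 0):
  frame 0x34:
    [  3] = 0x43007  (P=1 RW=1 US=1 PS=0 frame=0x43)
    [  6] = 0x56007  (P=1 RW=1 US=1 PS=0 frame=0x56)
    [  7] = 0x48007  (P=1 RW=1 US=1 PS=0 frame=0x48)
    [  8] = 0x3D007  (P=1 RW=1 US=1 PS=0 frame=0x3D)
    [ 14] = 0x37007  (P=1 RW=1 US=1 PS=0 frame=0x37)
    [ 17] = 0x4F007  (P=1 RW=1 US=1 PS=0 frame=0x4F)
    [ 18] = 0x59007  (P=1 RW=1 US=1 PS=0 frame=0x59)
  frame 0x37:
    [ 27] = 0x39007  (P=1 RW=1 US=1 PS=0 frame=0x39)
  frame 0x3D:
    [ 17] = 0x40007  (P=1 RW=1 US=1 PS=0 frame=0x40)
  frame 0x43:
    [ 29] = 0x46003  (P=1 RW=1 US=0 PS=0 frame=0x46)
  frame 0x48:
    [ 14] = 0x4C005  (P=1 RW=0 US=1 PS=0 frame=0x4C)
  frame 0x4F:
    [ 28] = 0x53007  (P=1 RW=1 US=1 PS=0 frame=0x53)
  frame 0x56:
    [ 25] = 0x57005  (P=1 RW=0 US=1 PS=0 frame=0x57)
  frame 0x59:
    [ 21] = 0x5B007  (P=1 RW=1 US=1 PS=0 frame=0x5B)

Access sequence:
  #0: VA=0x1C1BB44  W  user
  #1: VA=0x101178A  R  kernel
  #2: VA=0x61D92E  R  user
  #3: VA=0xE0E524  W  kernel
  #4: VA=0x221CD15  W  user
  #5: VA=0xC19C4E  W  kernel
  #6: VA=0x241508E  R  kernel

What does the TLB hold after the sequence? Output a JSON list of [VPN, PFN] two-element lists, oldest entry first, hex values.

Walk each access:
#0 VA=0x1C1BB44 (w,user):
  [0] read 0x34 idx=14: raw=0x37007 flags P=1 W=1 U=1 S=0
  [1] read 0x37 idx=27: raw=0x39007 flags P=1 W=1 U=1 S=0
  ✓ 0x39B44  — 2 lookups
#1 VA=0x101178A (r,kernel):
  [0] read 0x34 idx=8: raw=0x3D007 flags P=1 W=1 U=1 S=0
  [1] read 0x3D idx=17: raw=0x40007 flags P=1 W=1 U=1 S=0
  ✓ 0x4078A  — 2 lookups
#2 VA=0x61D92E (r,user):
  [0] read 0x34 idx=3: raw=0x43007 flags P=1 W=1 U=1 S=0
  [1] read 0x43 idx=29: raw=0x46003 flags P=1 W=1 U=0 S=0
  ⇒ fault: PROTECTION_VIOLATION  — 2 lookups
#3 VA=0xE0E524 (w,kernel):
  [0] read 0x34 idx=7: raw=0x48007 flags P=1 W=1 U=1 S=0
  [1] read 0x48 idx=14: raw=0x4C005 flags P=1 W=0 U=1 S=0
  ⇒ fault: PROTECTION_VIOLATION  — 2 lookups
#4 VA=0x221CD15 (w,user):
  [0] read 0x34 idx=17: raw=0x4F007 flags P=1 W=1 U=1 S=0
  [1] read 0x4F idx=28: raw=0x53007 flags P=1 W=1 U=1 S=0
  ✓ 0x53D15  — 2 lookups
#5 VA=0xC19C4E (w,kernel):
  [0] read 0x34 idx=6: raw=0x56007 flags P=1 W=1 U=1 S=0
  [1] read 0x56 idx=25: raw=0x57005 flags P=1 W=0 U=1 S=0
  ⇒ fault: PROTECTION_VIOLATION  — 2 lookups
#6 VA=0x241508E (r,kernel):
  [0] read 0x34 idx=18: raw=0x59007 flags P=1 W=1 U=1 S=0
  [1] read 0x59 idx=21: raw=0x5B007 flags P=1 W=1 U=1 S=0
  ✓ 0x5B08E  — 2 lookups

TLB: [["0x1011", "0x40"], ["0x221C", "0x53"], ["0x2415", "0x5B"]]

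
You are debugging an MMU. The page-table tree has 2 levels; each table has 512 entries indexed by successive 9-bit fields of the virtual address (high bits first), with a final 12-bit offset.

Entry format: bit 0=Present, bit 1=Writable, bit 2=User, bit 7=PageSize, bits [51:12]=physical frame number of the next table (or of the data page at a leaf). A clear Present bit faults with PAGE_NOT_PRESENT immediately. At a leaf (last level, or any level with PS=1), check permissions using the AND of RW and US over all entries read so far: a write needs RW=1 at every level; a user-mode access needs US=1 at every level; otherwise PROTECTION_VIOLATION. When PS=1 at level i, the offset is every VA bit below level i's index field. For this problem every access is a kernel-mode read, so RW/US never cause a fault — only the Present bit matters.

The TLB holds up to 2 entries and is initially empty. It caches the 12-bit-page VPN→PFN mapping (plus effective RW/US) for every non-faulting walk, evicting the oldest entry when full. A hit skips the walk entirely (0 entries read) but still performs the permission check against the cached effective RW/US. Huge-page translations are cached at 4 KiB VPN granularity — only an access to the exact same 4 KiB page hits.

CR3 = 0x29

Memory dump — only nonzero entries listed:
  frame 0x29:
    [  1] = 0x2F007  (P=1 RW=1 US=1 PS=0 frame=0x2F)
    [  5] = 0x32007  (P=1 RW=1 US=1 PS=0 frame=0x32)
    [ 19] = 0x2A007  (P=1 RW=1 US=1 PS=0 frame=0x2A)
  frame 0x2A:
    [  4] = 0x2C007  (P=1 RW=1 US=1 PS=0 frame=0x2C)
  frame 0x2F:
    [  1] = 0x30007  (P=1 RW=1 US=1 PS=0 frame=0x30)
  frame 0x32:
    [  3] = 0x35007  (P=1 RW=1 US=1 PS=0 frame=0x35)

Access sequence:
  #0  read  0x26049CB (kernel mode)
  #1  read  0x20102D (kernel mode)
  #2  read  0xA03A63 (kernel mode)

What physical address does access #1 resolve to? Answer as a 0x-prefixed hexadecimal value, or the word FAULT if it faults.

Trace:
#0 VA=0x26049CB (r,kernel):
  lvl0: tbl 0x29, slot 19 ⇒ 0x2A007 (P1/RW1/US1/PS0)
  lvl1: tbl 0x2A, slot 4 ⇒ 0x2C007 (P1/RW1/US1/PS0)
  ⇒ phys 0x2C9CB  [2 reads]
#1 VA=0x20102D (r,kernel):
  lvl0: tbl 0x29, slot 1 ⇒ 0x2F007 (P1/RW1/US1/PS0)
  lvl1: tbl 0x2F, slot 1 ⇒ 0x30007 (P1/RW1/US1/PS0)
  ⇒ phys 0x3002D  [2 reads]
#2 VA=0xA03A63 (r,kernel):
  lvl0: tbl 0x29, slot 5 ⇒ 0x32007 (P1/RW1/US1/PS0)
  lvl1: tbl 0x32, slot 3 ⇒ 0x35007 (P1/RW1/US1/PS0)
  ⇒ phys 0x35A63  [2 reads]

Access #1 PA: 0x3002D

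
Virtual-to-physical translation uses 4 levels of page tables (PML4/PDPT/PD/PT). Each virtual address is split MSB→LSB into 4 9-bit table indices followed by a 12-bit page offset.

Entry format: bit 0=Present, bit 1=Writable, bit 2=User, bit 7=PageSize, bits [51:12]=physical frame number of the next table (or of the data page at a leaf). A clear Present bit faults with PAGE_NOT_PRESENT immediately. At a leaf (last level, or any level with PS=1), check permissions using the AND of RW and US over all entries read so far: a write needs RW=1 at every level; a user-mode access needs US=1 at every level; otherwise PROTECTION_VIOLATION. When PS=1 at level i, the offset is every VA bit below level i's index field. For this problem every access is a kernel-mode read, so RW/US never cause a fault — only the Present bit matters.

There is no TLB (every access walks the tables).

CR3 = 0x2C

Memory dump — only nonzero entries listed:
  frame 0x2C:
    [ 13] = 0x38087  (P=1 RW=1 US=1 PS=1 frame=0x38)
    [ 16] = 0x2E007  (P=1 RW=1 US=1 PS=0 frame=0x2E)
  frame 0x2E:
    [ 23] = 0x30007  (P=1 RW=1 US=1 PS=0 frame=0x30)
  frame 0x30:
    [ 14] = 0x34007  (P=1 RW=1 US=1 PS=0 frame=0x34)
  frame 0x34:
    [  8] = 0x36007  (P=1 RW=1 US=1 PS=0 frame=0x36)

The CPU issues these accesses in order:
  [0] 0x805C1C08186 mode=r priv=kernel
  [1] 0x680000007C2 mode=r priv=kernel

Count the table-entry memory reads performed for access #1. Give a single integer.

Per-access translation:
#0 VA=0x805C1C08186 (r,kernel):
  L0 @0x2C[16] → 0x2E007  P=1,RW=1,US=1,PS=0
  L1 @0x2E[23] → 0x30007  P=1,RW=1,US=1,PS=0
  L2 @0x30[14] → 0x34007  P=1,RW=1,US=1,PS=0
  L3 @0x34[8] → 0x36007  P=1,RW=1,US=1,PS=0
  ⇒ phys 0x36186  [4 reads]
#1 VA=0x680000007C2 (r,kernel):
  L0 @0x2C[13] → 0x38087  P=1,RW=1,US=1,PS=1
  ⇒ phys 0x387C2 (huge @L0)  [1 reads]

Entries read for #1: 1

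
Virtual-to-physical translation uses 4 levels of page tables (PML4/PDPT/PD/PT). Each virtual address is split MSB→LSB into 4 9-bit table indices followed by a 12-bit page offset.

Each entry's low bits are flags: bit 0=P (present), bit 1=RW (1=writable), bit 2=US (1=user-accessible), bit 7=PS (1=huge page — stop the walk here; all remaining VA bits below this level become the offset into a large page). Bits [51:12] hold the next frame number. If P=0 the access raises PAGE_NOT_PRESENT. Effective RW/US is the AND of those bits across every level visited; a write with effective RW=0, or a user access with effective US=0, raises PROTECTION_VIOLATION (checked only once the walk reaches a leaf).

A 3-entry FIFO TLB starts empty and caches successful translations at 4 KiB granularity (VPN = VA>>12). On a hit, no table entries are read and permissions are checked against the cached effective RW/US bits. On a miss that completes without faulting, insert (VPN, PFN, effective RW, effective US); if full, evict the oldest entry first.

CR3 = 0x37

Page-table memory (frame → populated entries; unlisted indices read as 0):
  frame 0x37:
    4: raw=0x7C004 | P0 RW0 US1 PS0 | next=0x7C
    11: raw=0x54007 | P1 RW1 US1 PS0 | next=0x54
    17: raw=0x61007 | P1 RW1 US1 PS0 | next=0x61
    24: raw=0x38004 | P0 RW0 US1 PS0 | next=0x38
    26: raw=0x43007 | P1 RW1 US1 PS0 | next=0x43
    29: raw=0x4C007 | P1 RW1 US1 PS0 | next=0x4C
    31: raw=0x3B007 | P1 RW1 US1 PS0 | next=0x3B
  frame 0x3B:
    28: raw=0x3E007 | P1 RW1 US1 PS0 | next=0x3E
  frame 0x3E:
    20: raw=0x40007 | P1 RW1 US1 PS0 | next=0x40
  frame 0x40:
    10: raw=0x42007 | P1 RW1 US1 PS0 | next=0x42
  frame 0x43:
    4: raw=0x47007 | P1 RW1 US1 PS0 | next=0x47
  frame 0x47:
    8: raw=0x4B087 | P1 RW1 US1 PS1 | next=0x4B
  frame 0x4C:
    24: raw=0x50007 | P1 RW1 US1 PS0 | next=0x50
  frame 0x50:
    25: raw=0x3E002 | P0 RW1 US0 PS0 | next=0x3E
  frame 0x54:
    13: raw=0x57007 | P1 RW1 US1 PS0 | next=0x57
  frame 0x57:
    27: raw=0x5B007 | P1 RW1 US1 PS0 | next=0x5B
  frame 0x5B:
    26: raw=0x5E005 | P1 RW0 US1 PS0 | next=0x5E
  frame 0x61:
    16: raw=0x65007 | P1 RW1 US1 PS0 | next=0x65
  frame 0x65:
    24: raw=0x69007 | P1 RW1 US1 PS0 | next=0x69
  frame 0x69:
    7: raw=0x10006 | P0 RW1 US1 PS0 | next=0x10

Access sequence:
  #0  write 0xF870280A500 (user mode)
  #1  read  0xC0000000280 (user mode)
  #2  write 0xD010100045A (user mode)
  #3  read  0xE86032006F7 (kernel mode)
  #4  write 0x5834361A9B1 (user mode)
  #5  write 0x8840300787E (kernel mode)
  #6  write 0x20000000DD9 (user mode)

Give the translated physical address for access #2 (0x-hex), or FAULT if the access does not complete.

Per-access translation:
#0 VA=0xF870280A500 (w,user):
  lvl0: tbl 0x37, slot 31 ⇒ 0x3B007 (P1/RW1/US1/PS0)
  lvl1: tbl 0x3B, slot 28 ⇒ 0x3E007 (P1/RW1/US1/PS0)
  lvl2: tbl 0x3E, slot 20 ⇒ 0x40007 (P1/RW1/US1/PS0)
  lvl3: tbl 0x40, slot 10 ⇒ 0x42007 (P1/RW1/US1/PS0)
  ✓ 0x42500  — 4 lookups
#1 VA=0xC0000000280 (r,user):
  lvl0: tbl 0x37, slot 24 ⇒ 0x38004 (P0/RW0/US1/PS0)
  ⇒ fault: PAGE_NOT_PRESENT  — 1 lookups
#2 VA=0xD010100045A (w,user):
  lvl0: tbl 0x37, slot 26 ⇒ 0x43007 (P1/RW1/US1/PS0)
  lvl1: tbl 0x43, slot 4 ⇒ 0x47007 (P1/RW1/US1/PS0)
  lvl2: tbl 0x47, slot 8 ⇒ 0x4B087 (P1/RW1/US1/PS1)
  ✓ 0x4B45A (huge @L2)  — 3 lookups
#3 VA=0xE86032006F7 (r,kernel):
  lvl0: tbl 0x37, slot 29 ⇒ 0x4C007 (P1/RW1/US1/PS0)
  lvl1: tbl 0x4C, slot 24 ⇒ 0x50007 (P1/RW1/US1/PS0)
  lvl2: tbl 0x50, slot 25 ⇒ 0x3E002 (P0/RW1/US0/PS0)
  ⇒ fault: PAGE_NOT_PRESENT  — 3 lookups
#4 VA=0x5834361A9B1 (w,user):
  lvl0: tbl 0x37, slot 11 ⇒ 0x54007 (P1/RW1/US1/PS0)
  lvl1: tbl 0x54, slot 13 ⇒ 0x57007 (P1/RW1/US1/PS0)
  lvl2: tbl 0x57, slot 27 ⇒ 0x5B007 (P1/RW1/US1/PS0)
  lvl3: tbl 0x5B, slot 26 ⇒ 0x5E005 (P1/RW0/US1/PS0)
  ⇒ fault: PROTECTION_VIOLATION  — 4 lookups
#5 VA=0x8840300787E (w,kernel):
  lvl0: tbl 0x37, slot 17 ⇒ 0x61007 (P1/RW1/US1/PS0)
  lvl1: tbl 0x61, slot 16 ⇒ 0x65007 (P1/RW1/US1/PS0)
  lvl2: tbl 0x65, slot 24 ⇒ 0x69007 (P1/RW1/US1/PS0)
  lvl3: tbl 0x69, slot 7 ⇒ 0x10006 (P0/RW1/US1/PS0)
  ⇒ fault: PAGE_NOT_PRESENT  — 4 lookups
#6 VA=0x20000000DD9 (w,user):
  lvl0: tbl 0x37, slot 4 ⇒ 0x7C004 (P0/RW0/US1/PS0)
  ⇒ fault: PAGE_NOT_PRESENT  — 1 lookups

Access #2 PA: 0x4B45A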